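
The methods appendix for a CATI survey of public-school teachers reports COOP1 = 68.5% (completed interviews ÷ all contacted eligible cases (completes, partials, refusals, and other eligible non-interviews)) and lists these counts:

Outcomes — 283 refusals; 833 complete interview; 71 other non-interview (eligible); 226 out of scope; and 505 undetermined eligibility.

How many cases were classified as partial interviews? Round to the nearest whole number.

29

COOP1 = 833 / D = 0.685
D = 833 / 0.685 = 1216.1
Other denominator terms total 1187
partial interviews = 1216.1 − 1187 ≈ 29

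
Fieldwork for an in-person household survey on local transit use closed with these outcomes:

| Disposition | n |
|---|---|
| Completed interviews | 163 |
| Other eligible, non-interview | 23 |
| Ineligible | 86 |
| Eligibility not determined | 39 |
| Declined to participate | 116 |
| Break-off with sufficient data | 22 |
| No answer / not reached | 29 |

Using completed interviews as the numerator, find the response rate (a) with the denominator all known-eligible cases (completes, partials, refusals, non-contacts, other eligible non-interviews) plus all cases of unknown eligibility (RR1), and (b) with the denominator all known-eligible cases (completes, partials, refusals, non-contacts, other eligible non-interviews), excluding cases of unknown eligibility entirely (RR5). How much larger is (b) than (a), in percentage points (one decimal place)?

Numerator: 163
Denom: 163 + 22 + 116 + 29 + 23 + 39 = 392
RR1 = 163 / 392 = 0.4158
Denom: 163 + 22 + 116 + 29 + 23 = 353
RR5 = 163 / 353 = 0.4618
Difference = 46.18 − 41.58 = 4.60 percentage points

4.6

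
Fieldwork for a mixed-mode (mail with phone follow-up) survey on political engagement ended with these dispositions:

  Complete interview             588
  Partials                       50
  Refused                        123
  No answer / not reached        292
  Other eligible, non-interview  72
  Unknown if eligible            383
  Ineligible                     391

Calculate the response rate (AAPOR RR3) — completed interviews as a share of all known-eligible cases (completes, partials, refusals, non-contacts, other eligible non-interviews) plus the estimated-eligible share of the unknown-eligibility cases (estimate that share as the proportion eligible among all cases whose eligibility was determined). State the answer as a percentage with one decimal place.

Top → 588
Eligible (known) → 588 + 50 + 123 + 292 + 72 = 1125
e = 1125 / (1125 + 391) = 1125 / 1516 = 0.7421
e × U → 0.7421 × 383 = 284.22
Denominator → 1125 + 284.22 = 1409.22
RR3 = 588 / 1409.22 = 0.4173

41.7%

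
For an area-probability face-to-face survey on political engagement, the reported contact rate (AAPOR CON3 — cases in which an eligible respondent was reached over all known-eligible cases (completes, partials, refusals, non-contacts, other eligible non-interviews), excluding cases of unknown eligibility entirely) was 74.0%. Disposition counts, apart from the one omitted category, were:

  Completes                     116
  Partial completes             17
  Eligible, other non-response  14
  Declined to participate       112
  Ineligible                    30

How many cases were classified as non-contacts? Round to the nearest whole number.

91

Numerator → 116 + 17 + 112 + 14 = 259
CON3 = 259 / D = 0.740
D = 259 / 0.740 = 350.0
Remaining denominator categories sum to 259
non-contacts = 350.0 − 259 ≈ 91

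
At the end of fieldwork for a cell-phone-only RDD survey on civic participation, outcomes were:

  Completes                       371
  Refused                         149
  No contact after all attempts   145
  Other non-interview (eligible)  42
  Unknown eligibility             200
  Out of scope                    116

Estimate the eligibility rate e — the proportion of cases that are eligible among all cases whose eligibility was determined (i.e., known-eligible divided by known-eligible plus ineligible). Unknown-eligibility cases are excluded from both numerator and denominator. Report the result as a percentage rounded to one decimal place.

Determined eligible = 371 + 149 + 145 + 42 = 707
e = 707 / (707 + 116) = 707 / 823 = 0.8591

85.9%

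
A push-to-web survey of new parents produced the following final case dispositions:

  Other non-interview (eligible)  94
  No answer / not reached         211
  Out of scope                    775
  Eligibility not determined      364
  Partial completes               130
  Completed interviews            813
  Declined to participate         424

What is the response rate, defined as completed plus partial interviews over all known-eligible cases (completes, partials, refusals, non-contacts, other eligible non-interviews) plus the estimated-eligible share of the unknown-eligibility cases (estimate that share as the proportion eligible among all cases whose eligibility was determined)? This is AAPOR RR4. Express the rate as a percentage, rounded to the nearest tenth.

49.1%

Num → 813 + 130 = 943
Eligible (known) → 813 + 130 + 424 + 211 + 94 = 1672
e = 1672 / (1672 + 775) = 1672 / 2447 = 0.6833
Eligible share of unknowns → 0.6833 × 364 = 248.72
Denominator → 1672 + 248.72 = 1920.72
RR4 = 943 / 1920.72 = 0.4910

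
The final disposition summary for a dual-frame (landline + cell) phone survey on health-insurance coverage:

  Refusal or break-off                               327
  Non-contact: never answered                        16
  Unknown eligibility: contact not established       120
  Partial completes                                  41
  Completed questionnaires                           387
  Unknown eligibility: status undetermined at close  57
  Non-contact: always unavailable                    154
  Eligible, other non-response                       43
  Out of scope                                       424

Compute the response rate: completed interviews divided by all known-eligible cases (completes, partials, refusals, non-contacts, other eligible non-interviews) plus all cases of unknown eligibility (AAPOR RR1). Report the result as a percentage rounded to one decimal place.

33.8%

No answer / not reached = 16 + 154 = 170
Eligibility not determined = 120 + 57 = 177
Numerator = 387
Denominator = 387 + 41 + 327 + 170 + 43 + 177 = 1145
RR1 = 387 / 1145 = 0.3380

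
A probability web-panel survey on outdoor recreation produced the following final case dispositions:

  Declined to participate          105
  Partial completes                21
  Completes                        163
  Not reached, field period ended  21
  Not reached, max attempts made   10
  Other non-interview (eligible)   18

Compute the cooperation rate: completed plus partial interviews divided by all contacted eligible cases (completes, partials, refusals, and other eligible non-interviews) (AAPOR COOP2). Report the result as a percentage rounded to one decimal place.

Non-contacts = 21 + 10 = 31
Num: 163 + 21 = 184
Denominator: 163 + 21 + 105 + 18 = 307
COOP2 = 184 / 307 = 0.5993

59.9%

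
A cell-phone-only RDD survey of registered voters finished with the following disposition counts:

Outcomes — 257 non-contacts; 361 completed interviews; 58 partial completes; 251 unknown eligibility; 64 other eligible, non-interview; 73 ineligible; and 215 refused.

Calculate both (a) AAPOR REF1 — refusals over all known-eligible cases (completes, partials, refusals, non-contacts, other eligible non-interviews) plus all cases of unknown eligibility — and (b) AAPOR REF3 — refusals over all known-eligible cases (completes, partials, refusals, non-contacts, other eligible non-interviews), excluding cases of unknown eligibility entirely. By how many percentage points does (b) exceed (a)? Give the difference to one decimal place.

Top: 215
Denom: 361 + 58 + 215 + 257 + 64 + 251 = 1206
REF1 = 215 / 1206 = 0.1783
Denom: 361 + 58 + 215 + 257 + 64 = 955
REF3 = 215 / 955 = 0.2251
Difference = 22.51 − 17.83 = 4.68 percentage points

4.7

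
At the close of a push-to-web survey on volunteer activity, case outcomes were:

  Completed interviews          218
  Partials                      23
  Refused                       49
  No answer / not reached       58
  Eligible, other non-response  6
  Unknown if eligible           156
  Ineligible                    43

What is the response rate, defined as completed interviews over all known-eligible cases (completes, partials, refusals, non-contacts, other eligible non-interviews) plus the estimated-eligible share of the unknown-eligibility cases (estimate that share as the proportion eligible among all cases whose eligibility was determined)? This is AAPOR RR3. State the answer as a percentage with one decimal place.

Numerator: 218
Eligible (known): 218 + 23 + 49 + 58 + 6 = 354
e = 354 / (354 + 43) = 354 / 397 = 0.8917
Eligible share of unknowns: 0.8917 × 156 = 139.11
Denom: 354 + 139.11 = 493.11
RR3 = 218 / 493.11 = 0.4421

44.2%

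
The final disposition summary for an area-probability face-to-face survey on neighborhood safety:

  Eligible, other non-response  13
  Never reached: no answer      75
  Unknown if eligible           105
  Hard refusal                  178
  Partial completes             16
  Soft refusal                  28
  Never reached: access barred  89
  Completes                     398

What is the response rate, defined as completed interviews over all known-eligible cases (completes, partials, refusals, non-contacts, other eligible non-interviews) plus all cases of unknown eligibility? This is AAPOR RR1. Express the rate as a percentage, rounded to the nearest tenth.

44.1%

Refused = 178 + 28 = 206
Non-contacts = 75 + 89 = 164
Num: 398
Denominator: 398 + 16 + 206 + 164 + 13 + 105 = 902
RR1 = 398 / 902 = 0.4412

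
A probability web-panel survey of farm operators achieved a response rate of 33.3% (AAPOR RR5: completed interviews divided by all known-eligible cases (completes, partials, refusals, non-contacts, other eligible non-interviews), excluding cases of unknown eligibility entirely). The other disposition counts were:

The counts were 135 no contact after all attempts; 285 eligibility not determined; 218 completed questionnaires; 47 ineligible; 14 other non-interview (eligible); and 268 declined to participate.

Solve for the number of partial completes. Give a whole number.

RR5 = 218 / D = 0.333
D = 218 / 0.333 = 654.7
Other denominator terms total 635
partial completes = 654.7 − 635 ≈ 20

20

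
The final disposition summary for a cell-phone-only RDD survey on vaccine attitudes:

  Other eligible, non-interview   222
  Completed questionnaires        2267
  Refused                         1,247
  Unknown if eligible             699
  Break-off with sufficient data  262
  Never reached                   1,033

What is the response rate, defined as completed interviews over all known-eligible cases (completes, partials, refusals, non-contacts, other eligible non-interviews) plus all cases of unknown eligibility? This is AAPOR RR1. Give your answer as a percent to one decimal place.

Numerator = 2267
Denominator = 2267 + 262 + 1247 + 1033 + 222 + 699 = 5730
RR1 = 2267 / 5730 = 0.3956

39.6%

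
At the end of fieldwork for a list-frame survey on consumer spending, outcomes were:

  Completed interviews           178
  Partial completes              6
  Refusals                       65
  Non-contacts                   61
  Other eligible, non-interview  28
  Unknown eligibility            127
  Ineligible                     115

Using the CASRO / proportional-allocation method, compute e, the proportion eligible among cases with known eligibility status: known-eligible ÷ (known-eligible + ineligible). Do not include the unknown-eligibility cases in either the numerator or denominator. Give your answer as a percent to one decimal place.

Determined eligible = 178 + 6 + 65 + 61 + 28 = 338
e = 338 / (338 + 115) = 338 / 453 = 0.7461

74.6%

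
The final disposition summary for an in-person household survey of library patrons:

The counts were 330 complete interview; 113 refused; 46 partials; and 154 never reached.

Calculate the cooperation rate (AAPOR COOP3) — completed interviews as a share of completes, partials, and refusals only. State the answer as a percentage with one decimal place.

Num → 330
Base → 330 + 46 + 113 = 489
COOP3 = 330 / 489 = 0.6748

67.5%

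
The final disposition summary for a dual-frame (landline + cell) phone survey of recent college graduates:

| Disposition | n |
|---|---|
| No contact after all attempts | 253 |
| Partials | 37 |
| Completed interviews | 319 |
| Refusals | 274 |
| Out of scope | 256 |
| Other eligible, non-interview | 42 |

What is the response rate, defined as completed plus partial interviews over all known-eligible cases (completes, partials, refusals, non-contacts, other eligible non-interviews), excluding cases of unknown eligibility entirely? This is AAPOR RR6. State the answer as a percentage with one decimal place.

Top → 319 + 37 = 356
Denom → 319 + 37 + 274 + 253 + 42 = 925
RR6 = 356 / 925 = 0.3849

38.5%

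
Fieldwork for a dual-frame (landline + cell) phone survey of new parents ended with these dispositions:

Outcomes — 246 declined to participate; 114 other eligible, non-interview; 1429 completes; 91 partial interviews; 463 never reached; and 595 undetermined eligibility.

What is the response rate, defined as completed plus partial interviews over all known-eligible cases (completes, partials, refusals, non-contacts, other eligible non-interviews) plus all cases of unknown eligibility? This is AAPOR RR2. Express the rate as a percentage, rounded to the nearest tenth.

51.7%

Num → 1429 + 91 = 1520
Base → 1429 + 91 + 246 + 463 + 114 + 595 = 2938
RR2 = 1520 / 2938 = 0.5174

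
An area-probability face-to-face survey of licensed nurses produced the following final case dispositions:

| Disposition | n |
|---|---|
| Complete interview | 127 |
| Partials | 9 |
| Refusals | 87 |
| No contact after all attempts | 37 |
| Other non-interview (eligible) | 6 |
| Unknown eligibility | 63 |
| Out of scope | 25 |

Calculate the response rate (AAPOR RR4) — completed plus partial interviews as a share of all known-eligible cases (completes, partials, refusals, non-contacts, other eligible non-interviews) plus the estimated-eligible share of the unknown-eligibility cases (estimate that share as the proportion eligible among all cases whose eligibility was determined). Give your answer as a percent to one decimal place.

42.0%

Numerator → 127 + 9 = 136
Known eligible → 127 + 9 + 87 + 37 + 6 = 266
e = 266 / (266 + 25) = 266 / 291 = 0.9141
Eligible share of unknowns → 0.9141 × 63 = 57.59
Denom → 266 + 57.59 = 323.59
RR4 = 136 / 323.59 = 0.4203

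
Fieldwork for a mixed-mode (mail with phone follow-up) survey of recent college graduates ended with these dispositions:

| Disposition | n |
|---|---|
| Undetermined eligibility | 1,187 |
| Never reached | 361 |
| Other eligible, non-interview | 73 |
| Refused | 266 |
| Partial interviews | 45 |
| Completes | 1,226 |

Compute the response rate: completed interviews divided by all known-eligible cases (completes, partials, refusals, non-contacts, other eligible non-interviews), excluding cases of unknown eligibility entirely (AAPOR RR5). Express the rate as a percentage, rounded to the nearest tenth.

Top: 1226
Denominator: 1226 + 45 + 266 + 361 + 73 = 1971
RR5 = 1226 / 1971 = 0.6220

62.2%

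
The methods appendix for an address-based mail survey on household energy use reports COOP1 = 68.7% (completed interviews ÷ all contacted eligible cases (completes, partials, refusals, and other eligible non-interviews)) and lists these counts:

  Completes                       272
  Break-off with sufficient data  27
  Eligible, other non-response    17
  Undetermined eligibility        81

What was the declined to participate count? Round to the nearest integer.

80

COOP1 = 272 / D = 0.687
D = 272 / 0.687 = 395.9
Remaining denominator categories sum to 316
declined to participate = 395.9 − 316 ≈ 80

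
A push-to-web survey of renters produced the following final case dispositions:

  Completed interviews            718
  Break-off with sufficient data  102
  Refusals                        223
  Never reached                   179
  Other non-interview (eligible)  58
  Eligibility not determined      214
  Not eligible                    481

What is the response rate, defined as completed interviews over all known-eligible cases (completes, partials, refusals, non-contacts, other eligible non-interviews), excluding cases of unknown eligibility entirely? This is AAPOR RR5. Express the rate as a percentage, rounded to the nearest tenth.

Num = 718
Denominator = 718 + 102 + 223 + 179 + 58 = 1280
RR5 = 718 / 1280 = 0.5609

56.1%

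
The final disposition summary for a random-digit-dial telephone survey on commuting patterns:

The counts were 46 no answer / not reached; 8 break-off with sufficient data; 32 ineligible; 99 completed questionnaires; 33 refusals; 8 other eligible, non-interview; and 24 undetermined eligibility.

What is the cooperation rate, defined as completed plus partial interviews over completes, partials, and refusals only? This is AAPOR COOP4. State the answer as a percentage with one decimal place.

76.4%

Top = 99 + 8 = 107
Denominator = 99 + 8 + 33 = 140
COOP4 = 107 / 140 = 0.7643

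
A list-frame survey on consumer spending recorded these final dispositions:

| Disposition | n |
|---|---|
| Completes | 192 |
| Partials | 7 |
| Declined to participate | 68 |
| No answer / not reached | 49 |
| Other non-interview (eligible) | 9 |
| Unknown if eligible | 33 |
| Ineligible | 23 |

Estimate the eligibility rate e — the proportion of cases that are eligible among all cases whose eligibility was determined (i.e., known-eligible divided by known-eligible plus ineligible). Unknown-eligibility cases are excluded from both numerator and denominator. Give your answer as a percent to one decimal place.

93.4%

Eligible (known): 192 + 7 + 68 + 49 + 9 = 325
e = 325 / (325 + 23) = 325 / 348 = 0.9339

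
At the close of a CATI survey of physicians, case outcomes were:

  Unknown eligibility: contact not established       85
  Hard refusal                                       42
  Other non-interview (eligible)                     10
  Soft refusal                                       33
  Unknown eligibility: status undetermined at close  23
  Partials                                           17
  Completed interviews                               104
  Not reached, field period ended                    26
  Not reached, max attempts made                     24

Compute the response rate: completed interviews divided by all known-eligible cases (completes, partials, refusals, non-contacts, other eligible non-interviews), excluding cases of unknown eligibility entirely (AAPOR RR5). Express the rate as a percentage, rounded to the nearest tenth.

40.6%

Refusal or break-off = 42 + 33 = 75
No contact after all attempts = 26 + 24 = 50
Unknown eligibility = 85 + 23 = 108
Numerator = 104
Base = 104 + 17 + 75 + 50 + 10 = 256
RR5 = 104 / 256 = 0.4062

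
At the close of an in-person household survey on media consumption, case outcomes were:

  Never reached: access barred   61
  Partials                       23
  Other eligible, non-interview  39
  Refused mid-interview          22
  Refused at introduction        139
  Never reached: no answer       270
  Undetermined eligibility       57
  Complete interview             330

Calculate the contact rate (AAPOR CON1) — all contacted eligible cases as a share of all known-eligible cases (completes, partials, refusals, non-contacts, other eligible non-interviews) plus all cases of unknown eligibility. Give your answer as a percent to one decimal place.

58.8%

Refusal or break-off = 139 + 22 = 161
No answer / not reached = 270 + 61 = 331
Numerator = 330 + 23 + 161 + 39 = 553
Denom = 330 + 23 + 161 + 331 + 39 + 57 = 941
CON1 = 553 / 941 = 0.5877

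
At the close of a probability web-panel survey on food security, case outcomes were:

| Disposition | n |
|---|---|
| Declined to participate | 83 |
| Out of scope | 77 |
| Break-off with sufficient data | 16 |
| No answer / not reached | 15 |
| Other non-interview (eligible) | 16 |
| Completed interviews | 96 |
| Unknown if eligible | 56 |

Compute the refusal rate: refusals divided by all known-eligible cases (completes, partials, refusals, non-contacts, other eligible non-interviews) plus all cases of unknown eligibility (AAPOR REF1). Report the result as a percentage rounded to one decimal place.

29.4%

Num → 83
Denom → 96 + 16 + 83 + 15 + 16 + 56 = 282
REF1 = 83 / 282 = 0.2943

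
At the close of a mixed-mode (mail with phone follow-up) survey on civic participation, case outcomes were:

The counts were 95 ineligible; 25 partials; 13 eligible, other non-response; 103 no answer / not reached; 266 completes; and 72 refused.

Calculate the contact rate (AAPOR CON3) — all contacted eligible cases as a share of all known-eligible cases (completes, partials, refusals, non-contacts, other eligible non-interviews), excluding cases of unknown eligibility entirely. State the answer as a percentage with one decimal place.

78.5%

Numerator = 266 + 25 + 72 + 13 = 376
Denom = 266 + 25 + 72 + 103 + 13 = 479
CON3 = 376 / 479 = 0.7850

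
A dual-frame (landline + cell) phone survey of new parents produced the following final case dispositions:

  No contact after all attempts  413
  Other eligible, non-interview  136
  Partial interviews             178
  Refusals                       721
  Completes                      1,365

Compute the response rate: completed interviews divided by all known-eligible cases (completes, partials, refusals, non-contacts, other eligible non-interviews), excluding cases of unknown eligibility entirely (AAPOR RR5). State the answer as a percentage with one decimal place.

Numerator = 1365
Denom = 1365 + 178 + 721 + 413 + 136 = 2813
RR5 = 1365 / 2813 = 0.4852

48.5%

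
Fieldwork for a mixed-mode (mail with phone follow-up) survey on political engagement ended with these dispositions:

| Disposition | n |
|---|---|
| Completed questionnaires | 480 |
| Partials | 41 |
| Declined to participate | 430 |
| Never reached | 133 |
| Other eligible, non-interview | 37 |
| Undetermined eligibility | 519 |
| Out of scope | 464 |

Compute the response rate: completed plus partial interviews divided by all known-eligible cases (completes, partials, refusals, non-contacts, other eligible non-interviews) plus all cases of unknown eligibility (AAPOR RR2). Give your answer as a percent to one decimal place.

31.8%

Numerator: 480 + 41 = 521
Base: 480 + 41 + 430 + 133 + 37 + 519 = 1640
RR2 = 521 / 1640 = 0.3177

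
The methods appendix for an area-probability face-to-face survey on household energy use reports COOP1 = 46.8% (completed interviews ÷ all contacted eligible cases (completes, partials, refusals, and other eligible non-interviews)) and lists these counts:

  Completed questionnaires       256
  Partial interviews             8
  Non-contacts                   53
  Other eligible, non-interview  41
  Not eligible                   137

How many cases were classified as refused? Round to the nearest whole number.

COOP1 = 256 / D = 0.468
D = 256 / 0.468 = 547.0
Rest of base = 305
refused = 547.0 − 305 ≈ 242

242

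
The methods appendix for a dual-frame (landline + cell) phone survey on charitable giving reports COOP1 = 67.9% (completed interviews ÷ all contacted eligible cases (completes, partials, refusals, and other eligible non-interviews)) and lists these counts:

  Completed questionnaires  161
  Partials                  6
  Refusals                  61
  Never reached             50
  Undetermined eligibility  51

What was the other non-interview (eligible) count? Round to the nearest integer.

9

COOP1 = 161 / D = 0.679
D = 161 / 0.679 = 237.1
Rest of base = 228
other non-interview (eligible) = 237.1 − 228 ≈ 9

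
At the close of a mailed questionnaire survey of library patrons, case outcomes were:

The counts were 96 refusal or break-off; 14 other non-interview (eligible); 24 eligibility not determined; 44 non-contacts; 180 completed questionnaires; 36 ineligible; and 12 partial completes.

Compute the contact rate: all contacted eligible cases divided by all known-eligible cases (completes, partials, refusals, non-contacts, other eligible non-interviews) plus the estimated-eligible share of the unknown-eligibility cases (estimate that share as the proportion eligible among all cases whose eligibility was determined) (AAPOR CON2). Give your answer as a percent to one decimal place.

82.1%

Top = 180 + 12 + 96 + 14 = 302
Known eligible = 180 + 12 + 96 + 44 + 14 = 346
e = 346 / (346 + 36) = 346 / 382 = 0.9058
Estimated eligible among unknowns = 0.9058 × 24 = 21.74
Denom = 346 + 21.74 = 367.74
CON2 = 302 / 367.74 = 0.8212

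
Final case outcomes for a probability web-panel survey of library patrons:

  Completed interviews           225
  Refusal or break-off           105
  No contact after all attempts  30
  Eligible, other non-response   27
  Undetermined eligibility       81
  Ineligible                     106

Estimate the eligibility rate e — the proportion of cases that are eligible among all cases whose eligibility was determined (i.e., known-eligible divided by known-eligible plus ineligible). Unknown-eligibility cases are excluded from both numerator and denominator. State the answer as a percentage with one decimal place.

78.5%

Known eligible = 225 + 105 + 30 + 27 = 387
e = 387 / (387 + 106) = 387 / 493 = 0.7850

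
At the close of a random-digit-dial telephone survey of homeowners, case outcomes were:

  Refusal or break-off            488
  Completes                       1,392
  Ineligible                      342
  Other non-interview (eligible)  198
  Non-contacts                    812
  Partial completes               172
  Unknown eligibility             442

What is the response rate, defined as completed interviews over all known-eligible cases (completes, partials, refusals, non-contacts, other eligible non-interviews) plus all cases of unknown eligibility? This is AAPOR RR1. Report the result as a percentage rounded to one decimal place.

Top: 1392
Base: 1392 + 172 + 488 + 812 + 198 + 442 = 3504
RR1 = 1392 / 3504 = 0.3973

39.7%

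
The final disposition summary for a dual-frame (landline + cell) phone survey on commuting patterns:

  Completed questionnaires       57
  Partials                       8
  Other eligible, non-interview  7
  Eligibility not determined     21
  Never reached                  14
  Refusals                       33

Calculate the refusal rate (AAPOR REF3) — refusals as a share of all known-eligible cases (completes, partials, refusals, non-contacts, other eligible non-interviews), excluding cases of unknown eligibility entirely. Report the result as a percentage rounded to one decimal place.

Top → 33
Base → 57 + 8 + 33 + 14 + 7 = 119
REF3 = 33 / 119 = 0.2773

27.7%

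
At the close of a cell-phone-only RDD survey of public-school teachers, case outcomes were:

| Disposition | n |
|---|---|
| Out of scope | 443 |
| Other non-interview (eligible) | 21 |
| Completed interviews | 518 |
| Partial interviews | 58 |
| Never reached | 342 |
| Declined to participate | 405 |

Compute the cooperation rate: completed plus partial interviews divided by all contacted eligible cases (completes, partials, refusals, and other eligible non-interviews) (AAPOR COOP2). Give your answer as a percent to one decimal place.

57.5%

Num: 518 + 58 = 576
Denominator: 518 + 58 + 405 + 21 = 1002
COOP2 = 576 / 1002 = 0.5749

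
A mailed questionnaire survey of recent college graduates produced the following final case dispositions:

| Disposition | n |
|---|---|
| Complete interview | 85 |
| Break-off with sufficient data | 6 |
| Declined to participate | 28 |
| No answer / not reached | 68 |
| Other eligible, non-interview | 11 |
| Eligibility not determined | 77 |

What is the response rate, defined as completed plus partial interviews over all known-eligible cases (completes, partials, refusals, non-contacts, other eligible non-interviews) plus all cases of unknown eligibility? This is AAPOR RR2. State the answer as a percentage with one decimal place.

33.1%

Numerator → 85 + 6 = 91
Denom → 85 + 6 + 28 + 68 + 11 + 77 = 275
RR2 = 91 / 275 = 0.3309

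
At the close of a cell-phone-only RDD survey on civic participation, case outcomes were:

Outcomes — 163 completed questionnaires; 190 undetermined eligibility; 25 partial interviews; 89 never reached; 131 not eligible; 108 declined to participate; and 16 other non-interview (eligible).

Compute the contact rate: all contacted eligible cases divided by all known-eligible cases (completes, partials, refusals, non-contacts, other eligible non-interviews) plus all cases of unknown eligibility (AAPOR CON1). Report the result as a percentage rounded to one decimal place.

Top = 163 + 25 + 108 + 16 = 312
Denominator = 163 + 25 + 108 + 89 + 16 + 190 = 591
CON1 = 312 / 591 = 0.5279

52.8%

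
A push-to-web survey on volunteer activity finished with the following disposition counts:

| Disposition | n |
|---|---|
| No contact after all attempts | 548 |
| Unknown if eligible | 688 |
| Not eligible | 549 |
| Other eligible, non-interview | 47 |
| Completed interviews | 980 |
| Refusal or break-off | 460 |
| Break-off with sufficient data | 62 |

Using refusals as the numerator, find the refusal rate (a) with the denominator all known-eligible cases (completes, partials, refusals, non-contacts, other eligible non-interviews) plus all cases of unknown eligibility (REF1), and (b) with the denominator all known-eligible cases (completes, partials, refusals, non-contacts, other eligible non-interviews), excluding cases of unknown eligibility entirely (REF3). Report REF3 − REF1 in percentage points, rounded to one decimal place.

Top = 460
Denominator = 980 + 62 + 460 + 548 + 47 + 688 = 2785
REF1 = 460 / 2785 = 0.1652
Denominator = 980 + 62 + 460 + 548 + 47 = 2097
REF3 = 460 / 2097 = 0.2194
Difference = 21.94 − 16.52 = 5.42 percentage points

5.4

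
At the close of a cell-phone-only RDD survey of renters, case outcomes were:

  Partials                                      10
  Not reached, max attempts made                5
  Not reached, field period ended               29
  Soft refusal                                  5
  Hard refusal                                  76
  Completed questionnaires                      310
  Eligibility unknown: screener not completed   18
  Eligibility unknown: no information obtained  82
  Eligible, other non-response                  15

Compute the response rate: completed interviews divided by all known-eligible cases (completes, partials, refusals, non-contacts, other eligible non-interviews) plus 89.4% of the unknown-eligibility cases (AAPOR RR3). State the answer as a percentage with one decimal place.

57.5%

Refusal or break-off = 76 + 5 = 81
Never reached = 29 + 5 = 34
Eligibility not determined = 18 + 82 = 100
Num = 310
Eligible (known) = 310 + 10 + 81 + 34 + 15 = 450
Estimated eligible among unknowns = 0.8940 × 100 = 89.40
Base = 450 + 89.40 = 539.40
RR3 = 310 / 539.40 = 0.5747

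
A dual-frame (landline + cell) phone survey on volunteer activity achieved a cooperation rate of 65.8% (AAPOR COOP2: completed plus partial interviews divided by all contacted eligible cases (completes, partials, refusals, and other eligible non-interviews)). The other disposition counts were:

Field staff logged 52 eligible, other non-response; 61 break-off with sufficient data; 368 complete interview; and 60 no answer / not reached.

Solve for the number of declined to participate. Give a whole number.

Top → 368 + 61 = 429
COOP2 = 429 / D = 0.658
D = 429 / 0.658 = 652.0
Rest of base = 481
declined to participate = 652.0 − 481 ≈ 171

171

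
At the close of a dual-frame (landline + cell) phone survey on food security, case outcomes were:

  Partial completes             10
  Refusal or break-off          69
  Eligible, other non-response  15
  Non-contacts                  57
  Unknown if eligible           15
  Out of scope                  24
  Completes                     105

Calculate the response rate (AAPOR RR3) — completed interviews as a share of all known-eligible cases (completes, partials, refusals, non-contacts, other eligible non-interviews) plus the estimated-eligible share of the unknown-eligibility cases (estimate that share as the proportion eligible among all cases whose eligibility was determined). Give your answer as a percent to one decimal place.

38.9%

Num = 105
Known eligible = 105 + 10 + 69 + 57 + 15 = 256
e = 256 / (256 + 24) = 256 / 280 = 0.9143
Estimated eligible among unknowns = 0.9143 × 15 = 13.71
Base = 256 + 13.71 = 269.71
RR3 = 105 / 269.71 = 0.3893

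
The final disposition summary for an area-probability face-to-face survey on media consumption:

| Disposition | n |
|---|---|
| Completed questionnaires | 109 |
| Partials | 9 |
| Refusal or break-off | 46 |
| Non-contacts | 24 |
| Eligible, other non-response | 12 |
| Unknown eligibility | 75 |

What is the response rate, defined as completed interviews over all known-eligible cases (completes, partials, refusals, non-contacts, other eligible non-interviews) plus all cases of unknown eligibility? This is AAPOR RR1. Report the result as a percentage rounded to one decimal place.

39.6%

Top = 109
Denominator = 109 + 9 + 46 + 24 + 12 + 75 = 275
RR1 = 109 / 275 = 0.3964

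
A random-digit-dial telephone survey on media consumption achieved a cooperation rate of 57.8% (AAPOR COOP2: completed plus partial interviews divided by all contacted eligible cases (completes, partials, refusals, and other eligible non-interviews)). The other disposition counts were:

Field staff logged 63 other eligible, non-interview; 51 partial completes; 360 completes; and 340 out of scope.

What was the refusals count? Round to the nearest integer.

237

Numerator → 360 + 51 = 411
COOP2 = 411 / D = 0.578
D = 411 / 0.578 = 711.1
Remaining denominator categories sum to 474
refusals = 711.1 − 474 ≈ 237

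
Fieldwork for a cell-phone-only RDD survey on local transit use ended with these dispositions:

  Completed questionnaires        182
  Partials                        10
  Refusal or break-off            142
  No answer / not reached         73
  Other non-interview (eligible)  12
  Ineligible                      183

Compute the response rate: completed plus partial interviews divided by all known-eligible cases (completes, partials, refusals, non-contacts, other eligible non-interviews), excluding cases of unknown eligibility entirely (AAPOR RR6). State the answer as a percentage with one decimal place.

Top: 182 + 10 = 192
Denom: 182 + 10 + 142 + 73 + 12 = 419
RR6 = 192 / 419 = 0.4582

45.8%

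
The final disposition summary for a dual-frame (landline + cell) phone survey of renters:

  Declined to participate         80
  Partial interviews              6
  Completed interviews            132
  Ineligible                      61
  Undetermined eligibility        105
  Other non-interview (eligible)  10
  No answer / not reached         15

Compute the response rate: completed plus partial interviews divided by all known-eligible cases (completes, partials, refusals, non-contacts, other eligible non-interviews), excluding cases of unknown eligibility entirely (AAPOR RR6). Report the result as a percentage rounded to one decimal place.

Numerator → 132 + 6 = 138
Denominator → 132 + 6 + 80 + 15 + 10 = 243
RR6 = 138 / 243 = 0.5679

56.8%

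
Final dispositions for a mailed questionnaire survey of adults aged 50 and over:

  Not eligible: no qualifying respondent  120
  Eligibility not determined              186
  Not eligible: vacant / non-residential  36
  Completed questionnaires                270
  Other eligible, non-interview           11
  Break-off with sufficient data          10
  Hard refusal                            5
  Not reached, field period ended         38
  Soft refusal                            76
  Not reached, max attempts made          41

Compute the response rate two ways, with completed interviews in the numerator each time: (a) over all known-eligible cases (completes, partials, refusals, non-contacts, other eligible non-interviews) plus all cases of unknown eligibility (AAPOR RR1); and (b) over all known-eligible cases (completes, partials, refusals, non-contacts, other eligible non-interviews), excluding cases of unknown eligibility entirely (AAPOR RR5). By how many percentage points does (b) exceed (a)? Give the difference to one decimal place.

Refusal or break-off = 5 + 76 = 81
Never reached = 38 + 41 = 79
Screened out, ineligible = 120 + 36 = 156
Top → 270
Denom → 270 + 10 + 81 + 79 + 11 + 186 = 637
RR1 = 270 / 637 = 0.4239
Denom → 270 + 10 + 81 + 79 + 11 = 451
RR5 = 270 / 451 = 0.5987
Difference = 59.87 − 42.39 = 17.48 percentage points

17.5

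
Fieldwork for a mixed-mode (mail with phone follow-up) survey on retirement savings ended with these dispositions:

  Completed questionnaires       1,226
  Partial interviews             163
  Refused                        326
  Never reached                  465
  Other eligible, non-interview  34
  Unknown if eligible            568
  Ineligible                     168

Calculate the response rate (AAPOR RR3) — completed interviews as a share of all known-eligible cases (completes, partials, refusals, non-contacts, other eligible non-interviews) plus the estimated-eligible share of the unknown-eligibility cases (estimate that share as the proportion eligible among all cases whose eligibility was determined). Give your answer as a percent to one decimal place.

Num = 1226
Known eligible = 1226 + 163 + 326 + 465 + 34 = 2214
e = 2214 / (2214 + 168) = 2214 / 2382 = 0.9295
Estimated eligible among unknowns = 0.9295 × 568 = 527.96
Denominator = 2214 + 527.96 = 2741.96
RR3 = 1226 / 2741.96 = 0.4471

44.7%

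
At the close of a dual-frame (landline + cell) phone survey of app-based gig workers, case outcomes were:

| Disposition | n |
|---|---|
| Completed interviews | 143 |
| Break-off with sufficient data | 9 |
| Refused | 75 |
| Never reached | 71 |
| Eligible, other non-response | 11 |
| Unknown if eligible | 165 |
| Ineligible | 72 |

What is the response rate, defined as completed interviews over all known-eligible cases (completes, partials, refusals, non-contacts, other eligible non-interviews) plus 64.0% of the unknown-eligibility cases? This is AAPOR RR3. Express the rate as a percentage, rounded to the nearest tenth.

Numerator = 143
Eligible (known) = 143 + 9 + 75 + 71 + 11 = 309
Estimated eligible among unknowns = 0.6400 × 165 = 105.60
Denom = 309 + 105.60 = 414.60
RR3 = 143 / 414.60 = 0.3449

34.5%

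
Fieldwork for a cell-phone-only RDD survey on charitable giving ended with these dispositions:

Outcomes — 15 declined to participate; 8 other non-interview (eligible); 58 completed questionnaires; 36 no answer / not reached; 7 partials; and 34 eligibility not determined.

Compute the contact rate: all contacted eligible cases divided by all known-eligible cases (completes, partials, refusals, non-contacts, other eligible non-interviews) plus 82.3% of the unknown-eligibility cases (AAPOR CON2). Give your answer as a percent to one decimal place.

57.9%

Numerator: 58 + 7 + 15 + 8 = 88
Known eligible: 58 + 7 + 15 + 36 + 8 = 124
Estimated eligible among unknowns: 0.8230 × 34 = 27.98
Denominator: 124 + 27.98 = 151.98
CON2 = 88 / 151.98 = 0.5790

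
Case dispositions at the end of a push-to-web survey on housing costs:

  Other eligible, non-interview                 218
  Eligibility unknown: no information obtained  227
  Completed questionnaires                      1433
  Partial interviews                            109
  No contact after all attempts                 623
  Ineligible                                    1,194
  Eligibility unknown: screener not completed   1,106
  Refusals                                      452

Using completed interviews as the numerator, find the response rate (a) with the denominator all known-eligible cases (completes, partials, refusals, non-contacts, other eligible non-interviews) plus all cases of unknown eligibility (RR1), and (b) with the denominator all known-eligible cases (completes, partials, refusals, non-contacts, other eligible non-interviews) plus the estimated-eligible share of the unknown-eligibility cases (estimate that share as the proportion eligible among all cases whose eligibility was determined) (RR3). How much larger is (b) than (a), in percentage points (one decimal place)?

Unknown if eligible = 1106 + 227 = 1333
Top → 1433
Base → 1433 + 109 + 452 + 623 + 218 + 1333 = 4168
RR1 = 1433 / 4168 = 0.3438
Determined eligible → 1433 + 109 + 452 + 623 + 218 = 2835
e = 2835 / (2835 + 1194) = 2835 / 4029 = 0.7036
e × U → 0.7036 × 1333 = 937.90
Base → 2835 + 937.90 = 3772.90
RR3 = 1433 / 3772.90 = 0.3798
Difference = 37.98 − 34.38 = 3.60 percentage points

3.6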